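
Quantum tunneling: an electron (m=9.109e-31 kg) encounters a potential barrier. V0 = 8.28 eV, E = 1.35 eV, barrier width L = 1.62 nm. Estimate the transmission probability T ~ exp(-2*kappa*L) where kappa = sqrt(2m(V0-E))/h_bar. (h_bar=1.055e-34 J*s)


V0 - E = 6.93 eV = 1.1102e-18 J
kappa = sqrt(2 * m * (V0-E)) / h_bar
= sqrt(2 * 9.109e-31 * 1.1102e-18) / 1.055e-34
= 1.3480e+10 /m
2*kappa*L = 2 * 1.3480e+10 * 1.62e-9
= 43.6758
T = exp(-43.6758) = 1.076082e-19

1.076082e-19


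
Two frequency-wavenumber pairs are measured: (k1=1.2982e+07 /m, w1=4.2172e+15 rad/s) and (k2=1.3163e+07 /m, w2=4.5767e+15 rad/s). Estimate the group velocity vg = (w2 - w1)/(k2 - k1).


vg = (w2 - w1) / (k2 - k1)
= (4.5767e+15 - 4.2172e+15) / (1.3163e+07 - 1.2982e+07)
= 3.5950e+14 / 1.8100e+05
= 1.9862e+09 m/s

1.9862e+09


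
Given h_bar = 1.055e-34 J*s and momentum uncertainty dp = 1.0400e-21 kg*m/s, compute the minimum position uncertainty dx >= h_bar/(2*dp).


dx = h_bar / (2 * dp)
= 1.055e-34 / (2 * 1.0400e-21)
= 1.055e-34 / 2.0800e-21
= 5.0721e-14 m

5.0721e-14


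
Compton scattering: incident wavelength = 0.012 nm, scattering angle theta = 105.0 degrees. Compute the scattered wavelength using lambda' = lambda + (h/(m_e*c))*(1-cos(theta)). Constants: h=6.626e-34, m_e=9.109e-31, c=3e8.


Compton wavelength: h/(m_e*c) = 2.4247e-12 m
d_lambda = 2.4247e-12 * (1 - cos(105.0 deg))
= 2.4247e-12 * 1.258819
= 3.0523e-12 m = 0.003052 nm
lambda' = 0.012 + 0.003052
= 0.015052 nm

0.015052


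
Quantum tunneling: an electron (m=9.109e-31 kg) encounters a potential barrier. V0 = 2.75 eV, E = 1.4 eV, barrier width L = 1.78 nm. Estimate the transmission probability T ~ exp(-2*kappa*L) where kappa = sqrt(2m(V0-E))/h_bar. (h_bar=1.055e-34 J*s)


V0 - E = 1.35 eV = 2.1627e-19 J
kappa = sqrt(2 * m * (V0-E)) / h_bar
= sqrt(2 * 9.109e-31 * 2.1627e-19) / 1.055e-34
= 5.9497e+09 /m
2*kappa*L = 2 * 5.9497e+09 * 1.78e-9
= 21.181
T = exp(-21.181) = 6.327290e-10

6.327290e-10


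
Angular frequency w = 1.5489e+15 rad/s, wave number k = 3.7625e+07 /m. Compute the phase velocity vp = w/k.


vp = w / k
= 1.5489e+15 / 3.7625e+07
= 4.1167e+07 m/s

4.1167e+07


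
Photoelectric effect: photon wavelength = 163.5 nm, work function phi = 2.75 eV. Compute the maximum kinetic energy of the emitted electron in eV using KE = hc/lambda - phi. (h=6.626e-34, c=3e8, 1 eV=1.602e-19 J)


E_photon = hc / lambda
= (6.626e-34)(3e8) / (163.5e-9)
= 1.2158e-18 J
= 7.5891 eV
KE = E_photon - phi
= 7.5891 - 2.75
= 4.8391 eV

4.8391


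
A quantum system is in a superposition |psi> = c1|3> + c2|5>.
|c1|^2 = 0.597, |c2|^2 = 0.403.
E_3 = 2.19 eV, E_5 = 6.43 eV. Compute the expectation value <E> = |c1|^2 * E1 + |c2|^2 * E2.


<E> = |c1|^2 * E1 + |c2|^2 * E2
= 0.597 * 2.19 + 0.403 * 6.43
= 1.3074 + 2.5913
= 3.8987 eV

3.8987


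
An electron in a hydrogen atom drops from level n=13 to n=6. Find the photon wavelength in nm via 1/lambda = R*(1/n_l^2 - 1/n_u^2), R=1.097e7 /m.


1/lambda = R * (1/n_l^2 - 1/n_u^2)
= 1.097e7 * (1/6^2 - 1/13^2)
= 1.097e7 * (0.027778 - 0.005917)
= 1.097e7 * 0.021861
= 2.3981e+05 /m
lambda = 1 / 2.3981e+05 = 4169.9509 nm

4169.9509


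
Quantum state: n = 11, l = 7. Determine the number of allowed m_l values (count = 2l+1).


m_l ranges from -l to +l in integer steps
So m_l goes from -7 to +7
Count = 2l + 1 = 2*7 + 1
= 15

15


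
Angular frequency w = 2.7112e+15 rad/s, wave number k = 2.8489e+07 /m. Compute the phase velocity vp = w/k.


vp = w / k
= 2.7112e+15 / 2.8489e+07
= 9.5167e+07 m/s

9.5167e+07


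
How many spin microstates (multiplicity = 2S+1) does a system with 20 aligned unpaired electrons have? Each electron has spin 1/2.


Total spin S = N * (1/2) = 20 * 0.5 = 10.0
Spin multiplicity = 2S + 1
= 2 * 10.0 + 1
= 21

21


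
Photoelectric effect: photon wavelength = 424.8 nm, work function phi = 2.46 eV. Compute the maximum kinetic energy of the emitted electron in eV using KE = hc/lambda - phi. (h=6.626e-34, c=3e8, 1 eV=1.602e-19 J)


E_photon = hc / lambda
= (6.626e-34)(3e8) / (424.8e-9)
= 4.6794e-19 J
= 2.921 eV
KE = E_photon - phi
= 2.921 - 2.46
= 0.461 eV

0.461


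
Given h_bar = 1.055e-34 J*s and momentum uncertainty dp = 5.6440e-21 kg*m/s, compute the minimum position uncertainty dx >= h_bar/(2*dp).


dx = h_bar / (2 * dp)
= 1.055e-34 / (2 * 5.6440e-21)
= 1.055e-34 / 1.1288e-20
= 9.3462e-15 m

9.3462e-15


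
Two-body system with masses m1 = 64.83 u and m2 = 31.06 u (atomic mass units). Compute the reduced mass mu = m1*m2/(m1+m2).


mu = m1 * m2 / (m1 + m2)
= 64.83 * 31.06 / (64.83 + 31.06)
= 2013.6198 / 95.89
= 20.9993 u

20.9993


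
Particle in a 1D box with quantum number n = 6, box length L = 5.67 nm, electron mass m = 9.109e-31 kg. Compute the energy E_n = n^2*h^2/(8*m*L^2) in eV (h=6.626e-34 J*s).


E = n^2 * h^2 / (8 * m * L^2)
= 6^2 * (6.626e-34)^2 / (8 * 9.109e-31 * (5.67e-9)^2)
= 36 * 4.3904e-67 / (8 * 9.109e-31 * 3.2149e-17)
= 6.7465e-20 J
= 0.4211 eV

0.4211


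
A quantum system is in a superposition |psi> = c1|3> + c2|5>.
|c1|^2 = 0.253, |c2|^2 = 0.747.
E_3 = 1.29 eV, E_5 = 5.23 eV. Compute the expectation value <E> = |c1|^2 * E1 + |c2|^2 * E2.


<E> = |c1|^2 * E1 + |c2|^2 * E2
= 0.253 * 1.29 + 0.747 * 5.23
= 0.3264 + 3.9068
= 4.2332 eV

4.2332


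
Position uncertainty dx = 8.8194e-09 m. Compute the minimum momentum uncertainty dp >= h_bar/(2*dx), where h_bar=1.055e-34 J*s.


dp = h_bar / (2 * dx)
= 1.055e-34 / (2 * 8.8194e-09)
= 1.055e-34 / 1.7639e-08
= 5.9811e-27 kg*m/s

5.9811e-27


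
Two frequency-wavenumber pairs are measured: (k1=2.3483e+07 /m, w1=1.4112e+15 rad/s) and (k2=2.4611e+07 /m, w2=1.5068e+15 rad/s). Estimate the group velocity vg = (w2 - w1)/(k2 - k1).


vg = (w2 - w1) / (k2 - k1)
= (1.5068e+15 - 1.4112e+15) / (2.4611e+07 - 2.3483e+07)
= 9.5600e+13 / 1.1280e+06
= 8.4752e+07 m/s

8.4752e+07


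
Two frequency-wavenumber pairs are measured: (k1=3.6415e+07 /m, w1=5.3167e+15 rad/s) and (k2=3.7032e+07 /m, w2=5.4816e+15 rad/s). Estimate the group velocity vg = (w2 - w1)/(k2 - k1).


vg = (w2 - w1) / (k2 - k1)
= (5.4816e+15 - 5.3167e+15) / (3.7032e+07 - 3.6415e+07)
= 1.6490e+14 / 6.1700e+05
= 2.6726e+08 m/s

2.6726e+08


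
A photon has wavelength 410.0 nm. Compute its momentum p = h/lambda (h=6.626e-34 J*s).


p = h / lambda
= 6.626e-34 / (410.0e-9)
= 6.626e-34 / 4.1000e-07
= 1.6161e-27 kg*m/s

1.6161e-27


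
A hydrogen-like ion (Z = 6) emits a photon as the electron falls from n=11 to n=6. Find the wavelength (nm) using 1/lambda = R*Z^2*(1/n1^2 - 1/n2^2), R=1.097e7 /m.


1/lambda = R * Z^2 * (1/n1^2 - 1/n2^2)
= 1.097e7 * 6^2 * (1/6^2 - 1/11^2)
= 1.097e7 * 36 * (0.027778 - 0.008264)
= 7.7062e+06 /m
lambda = 1 / 7.7062e+06
= 129.7657 nm

129.7657


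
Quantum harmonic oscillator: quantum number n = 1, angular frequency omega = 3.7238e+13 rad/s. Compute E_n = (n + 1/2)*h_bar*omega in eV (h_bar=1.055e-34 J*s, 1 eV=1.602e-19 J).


E = (n + 1/2) * h_bar * omega
= (1 + 0.5) * 1.055e-34 * 3.7238e+13
= 1.5 * 3.9286e-21
= 5.8929e-21 J
= 0.0368 eV

0.0368


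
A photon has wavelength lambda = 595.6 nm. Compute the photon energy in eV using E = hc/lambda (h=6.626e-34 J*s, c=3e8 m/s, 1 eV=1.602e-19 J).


E = hc / lambda
= (6.626e-34)(3e8) / (595.6e-9)
= 1.9878e-25 / 5.9560e-07
= 3.3375e-19 J
Converting to eV: 3.3375e-19 / 1.602e-19
= 2.0833 eV

2.0833


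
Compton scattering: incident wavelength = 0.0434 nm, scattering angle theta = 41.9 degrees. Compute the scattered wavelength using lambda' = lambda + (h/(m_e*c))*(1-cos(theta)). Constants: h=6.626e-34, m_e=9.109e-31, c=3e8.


Compton wavelength: h/(m_e*c) = 2.4247e-12 m
d_lambda = 2.4247e-12 * (1 - cos(41.9 deg))
= 2.4247e-12 * 0.255688
= 6.1997e-13 m = 0.00062 nm
lambda' = 0.0434 + 0.00062
= 0.04402 nm

0.04402


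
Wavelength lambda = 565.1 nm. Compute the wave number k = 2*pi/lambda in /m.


k = 2 * pi / lambda
= 6.2832 / (565.1e-9)
= 6.2832 / 5.6510e-07
= 1.1119e+07 /m

1.1119e+07


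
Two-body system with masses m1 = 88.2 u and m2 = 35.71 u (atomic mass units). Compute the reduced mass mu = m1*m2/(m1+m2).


mu = m1 * m2 / (m1 + m2)
= 88.2 * 35.71 / (88.2 + 35.71)
= 3149.622 / 123.91
= 25.4186 u

25.4186


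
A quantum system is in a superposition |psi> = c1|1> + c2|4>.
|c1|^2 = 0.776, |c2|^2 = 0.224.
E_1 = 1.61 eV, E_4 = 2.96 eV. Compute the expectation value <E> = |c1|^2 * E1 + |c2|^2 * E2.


<E> = |c1|^2 * E1 + |c2|^2 * E2
= 0.776 * 1.61 + 0.224 * 2.96
= 1.2494 + 0.663
= 1.9124 eV

1.9124


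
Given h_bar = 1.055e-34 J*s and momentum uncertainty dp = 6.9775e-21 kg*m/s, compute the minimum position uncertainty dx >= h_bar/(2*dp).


dx = h_bar / (2 * dp)
= 1.055e-34 / (2 * 6.9775e-21)
= 1.055e-34 / 1.3955e-20
= 7.5600e-15 m

7.5600e-15


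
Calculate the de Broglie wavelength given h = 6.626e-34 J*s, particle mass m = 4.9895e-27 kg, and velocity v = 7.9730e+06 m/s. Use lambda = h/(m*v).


lambda = h / (m * v)
= 6.626e-34 / (4.9895e-27 * 7.9730e+06)
= 6.626e-34 / 3.9781e-20
= 1.6656e-14 m

1.6656e-14


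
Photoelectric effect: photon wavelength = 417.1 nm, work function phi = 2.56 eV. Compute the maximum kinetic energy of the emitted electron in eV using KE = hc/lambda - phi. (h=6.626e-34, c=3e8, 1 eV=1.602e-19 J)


E_photon = hc / lambda
= (6.626e-34)(3e8) / (417.1e-9)
= 4.7658e-19 J
= 2.9749 eV
KE = E_photon - phi
= 2.9749 - 2.56
= 0.4149 eV

0.4149


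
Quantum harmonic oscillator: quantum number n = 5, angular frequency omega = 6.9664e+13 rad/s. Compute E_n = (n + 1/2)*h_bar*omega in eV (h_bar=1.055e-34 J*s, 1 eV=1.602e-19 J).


E = (n + 1/2) * h_bar * omega
= (5 + 0.5) * 1.055e-34 * 6.9664e+13
= 5.5 * 7.3496e-21
= 4.0423e-20 J
= 0.2523 eV

0.2523


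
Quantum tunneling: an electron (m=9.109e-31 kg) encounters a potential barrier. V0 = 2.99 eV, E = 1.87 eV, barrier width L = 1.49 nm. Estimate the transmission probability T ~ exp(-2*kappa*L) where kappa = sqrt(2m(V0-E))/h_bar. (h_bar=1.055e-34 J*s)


V0 - E = 1.12 eV = 1.7942e-19 J
kappa = sqrt(2 * m * (V0-E)) / h_bar
= sqrt(2 * 9.109e-31 * 1.7942e-19) / 1.055e-34
= 5.4192e+09 /m
2*kappa*L = 2 * 5.4192e+09 * 1.49e-9
= 16.1493
T = exp(-16.1493) = 9.692516e-08

9.692516e-08


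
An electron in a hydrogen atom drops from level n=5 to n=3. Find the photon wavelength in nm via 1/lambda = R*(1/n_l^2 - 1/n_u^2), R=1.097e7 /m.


1/lambda = R * (1/n_l^2 - 1/n_u^2)
= 1.097e7 * (1/3^2 - 1/5^2)
= 1.097e7 * (0.111111 - 0.04)
= 1.097e7 * 0.071111
= 7.8009e+05 /m
lambda = 1 / 7.8009e+05 = 1281.9052 nm

1281.9052


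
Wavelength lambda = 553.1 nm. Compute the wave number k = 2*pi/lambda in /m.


k = 2 * pi / lambda
= 6.2832 / (553.1e-9)
= 6.2832 / 5.5310e-07
= 1.1360e+07 /m

1.1360e+07


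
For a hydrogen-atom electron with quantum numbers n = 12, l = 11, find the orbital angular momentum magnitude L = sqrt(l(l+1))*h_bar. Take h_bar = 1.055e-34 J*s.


L = sqrt(l*(l+1)) * h_bar
= sqrt(11 * 12) * 1.055e-34
= sqrt(132) * 1.055e-34
= 11.4891 * 1.055e-34
= 1.2121e-33 J*s

1.2121e-33


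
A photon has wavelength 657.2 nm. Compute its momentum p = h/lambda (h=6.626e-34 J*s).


p = h / lambda
= 6.626e-34 / (657.2e-9)
= 6.626e-34 / 6.5720e-07
= 1.0082e-27 kg*m/s

1.0082e-27


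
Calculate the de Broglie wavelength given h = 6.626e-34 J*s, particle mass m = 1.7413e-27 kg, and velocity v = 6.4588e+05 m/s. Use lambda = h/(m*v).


lambda = h / (m * v)
= 6.626e-34 / (1.7413e-27 * 6.4588e+05)
= 6.626e-34 / 1.1247e-21
= 5.8915e-13 m

5.8915e-13


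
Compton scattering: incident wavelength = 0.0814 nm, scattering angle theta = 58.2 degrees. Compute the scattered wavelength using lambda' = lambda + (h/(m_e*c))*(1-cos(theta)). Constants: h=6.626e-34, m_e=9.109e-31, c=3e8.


Compton wavelength: h/(m_e*c) = 2.4247e-12 m
d_lambda = 2.4247e-12 * (1 - cos(58.2 deg))
= 2.4247e-12 * 0.473044
= 1.1470e-12 m = 0.001147 nm
lambda' = 0.0814 + 0.001147
= 0.082547 nm

0.082547


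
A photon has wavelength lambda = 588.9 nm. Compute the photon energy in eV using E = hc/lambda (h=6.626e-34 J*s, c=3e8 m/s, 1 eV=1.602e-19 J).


E = hc / lambda
= (6.626e-34)(3e8) / (588.9e-9)
= 1.9878e-25 / 5.8890e-07
= 3.3754e-19 J
Converting to eV: 3.3754e-19 / 1.602e-19
= 2.107 eV

2.107


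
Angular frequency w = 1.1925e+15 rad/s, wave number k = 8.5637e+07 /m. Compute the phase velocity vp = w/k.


vp = w / k
= 1.1925e+15 / 8.5637e+07
= 1.3925e+07 m/s

1.3925e+07


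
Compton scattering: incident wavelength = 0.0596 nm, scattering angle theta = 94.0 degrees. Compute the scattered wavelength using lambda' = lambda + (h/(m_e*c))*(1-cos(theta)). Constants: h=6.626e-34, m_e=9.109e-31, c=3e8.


Compton wavelength: h/(m_e*c) = 2.4247e-12 m
d_lambda = 2.4247e-12 * (1 - cos(94.0 deg))
= 2.4247e-12 * 1.069756
= 2.5938e-12 m = 0.002594 nm
lambda' = 0.0596 + 0.002594
= 0.062194 nm

0.062194


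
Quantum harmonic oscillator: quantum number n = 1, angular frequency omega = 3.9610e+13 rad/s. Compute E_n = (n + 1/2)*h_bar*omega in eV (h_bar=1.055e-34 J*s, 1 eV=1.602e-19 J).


E = (n + 1/2) * h_bar * omega
= (1 + 0.5) * 1.055e-34 * 3.9610e+13
= 1.5 * 4.1789e-21
= 6.2683e-21 J
= 0.0391 eV

0.0391


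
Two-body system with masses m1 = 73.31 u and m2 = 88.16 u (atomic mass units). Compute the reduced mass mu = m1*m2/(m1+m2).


mu = m1 * m2 / (m1 + m2)
= 73.31 * 88.16 / (73.31 + 88.16)
= 6463.0096 / 161.47
= 40.0261 u

40.0261


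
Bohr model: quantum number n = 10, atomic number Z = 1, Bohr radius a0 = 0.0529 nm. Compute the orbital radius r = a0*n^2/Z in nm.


r = a0 * n^2 / Z
= 0.0529 * 10^2 / 1
= 0.0529 * 100 / 1
= 5.29 nm

5.29


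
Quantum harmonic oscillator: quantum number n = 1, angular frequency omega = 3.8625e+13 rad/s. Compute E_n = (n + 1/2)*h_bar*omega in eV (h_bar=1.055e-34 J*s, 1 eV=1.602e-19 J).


E = (n + 1/2) * h_bar * omega
= (1 + 0.5) * 1.055e-34 * 3.8625e+13
= 1.5 * 4.0749e-21
= 6.1124e-21 J
= 0.0382 eV

0.0382


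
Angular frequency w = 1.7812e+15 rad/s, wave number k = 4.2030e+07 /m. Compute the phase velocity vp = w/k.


vp = w / k
= 1.7812e+15 / 4.2030e+07
= 4.2379e+07 m/s

4.2379e+07


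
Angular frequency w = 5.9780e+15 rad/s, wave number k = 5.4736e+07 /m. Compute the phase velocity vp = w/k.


vp = w / k
= 5.9780e+15 / 5.4736e+07
= 1.0922e+08 m/s

1.0922e+08


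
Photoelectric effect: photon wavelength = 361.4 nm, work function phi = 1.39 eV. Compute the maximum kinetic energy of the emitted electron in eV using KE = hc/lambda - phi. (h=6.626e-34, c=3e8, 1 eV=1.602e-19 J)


E_photon = hc / lambda
= (6.626e-34)(3e8) / (361.4e-9)
= 5.5003e-19 J
= 3.4334 eV
KE = E_photon - phi
= 3.4334 - 1.39
= 2.0434 eV

2.0434


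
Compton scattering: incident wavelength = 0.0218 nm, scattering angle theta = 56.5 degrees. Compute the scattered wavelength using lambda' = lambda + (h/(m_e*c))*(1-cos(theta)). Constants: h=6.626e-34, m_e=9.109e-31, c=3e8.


Compton wavelength: h/(m_e*c) = 2.4247e-12 m
d_lambda = 2.4247e-12 * (1 - cos(56.5 deg))
= 2.4247e-12 * 0.448063
= 1.0864e-12 m = 0.001086 nm
lambda' = 0.0218 + 0.001086
= 0.022886 nm

0.022886


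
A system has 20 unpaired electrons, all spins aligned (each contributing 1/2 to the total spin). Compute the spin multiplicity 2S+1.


Total spin S = N * (1/2) = 20 * 0.5 = 10.0
Spin multiplicity = 2S + 1
= 2 * 10.0 + 1
= 21

21


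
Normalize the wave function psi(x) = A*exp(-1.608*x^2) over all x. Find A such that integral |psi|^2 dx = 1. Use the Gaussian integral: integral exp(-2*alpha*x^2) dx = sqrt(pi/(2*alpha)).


integral |psi|^2 dx = A^2 * sqrt(pi/(2*alpha)) = 1
A^2 = sqrt(2*alpha/pi)
= sqrt(2 * 1.608 / pi)
= 1.011773
A = sqrt(1.011773)
= 1.0059

1.0059


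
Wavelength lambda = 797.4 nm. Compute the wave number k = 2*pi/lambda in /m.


k = 2 * pi / lambda
= 6.2832 / (797.4e-9)
= 6.2832 / 7.9740e-07
= 7.8796e+06 /m

7.8796e+06


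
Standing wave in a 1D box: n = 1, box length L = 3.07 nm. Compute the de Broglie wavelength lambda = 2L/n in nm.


lambda = 2L / n
= 2 * 3.07 / 1
= 6.14 / 1
= 6.14 nm

6.14


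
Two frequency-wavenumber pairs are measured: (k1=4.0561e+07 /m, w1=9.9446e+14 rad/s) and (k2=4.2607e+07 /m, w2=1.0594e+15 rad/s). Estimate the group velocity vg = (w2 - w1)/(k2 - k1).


vg = (w2 - w1) / (k2 - k1)
= (1.0594e+15 - 9.9446e+14) / (4.2607e+07 - 4.0561e+07)
= 6.4940e+13 / 2.0460e+06
= 3.1740e+07 m/s

3.1740e+07


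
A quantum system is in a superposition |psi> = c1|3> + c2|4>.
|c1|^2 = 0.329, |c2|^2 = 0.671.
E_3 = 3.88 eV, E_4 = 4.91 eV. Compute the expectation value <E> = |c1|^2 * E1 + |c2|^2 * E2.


<E> = |c1|^2 * E1 + |c2|^2 * E2
= 0.329 * 3.88 + 0.671 * 4.91
= 1.2765 + 3.2946
= 4.5711 eV

4.5711


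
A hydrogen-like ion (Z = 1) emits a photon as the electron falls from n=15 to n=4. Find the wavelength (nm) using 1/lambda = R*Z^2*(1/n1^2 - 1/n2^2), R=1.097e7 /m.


1/lambda = R * Z^2 * (1/n1^2 - 1/n2^2)
= 1.097e7 * 1^2 * (1/4^2 - 1/15^2)
= 1.097e7 * 1 * (0.0625 - 0.004444)
= 6.3687e+05 /m
lambda = 1 / 6.3687e+05
= 1570.1805 nm

1570.1805


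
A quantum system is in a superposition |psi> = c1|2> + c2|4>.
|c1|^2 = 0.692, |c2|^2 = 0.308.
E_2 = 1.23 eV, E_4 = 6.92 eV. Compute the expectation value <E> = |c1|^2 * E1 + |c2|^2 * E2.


<E> = |c1|^2 * E1 + |c2|^2 * E2
= 0.692 * 1.23 + 0.308 * 6.92
= 0.8512 + 2.1314
= 2.9825 eV

2.9825


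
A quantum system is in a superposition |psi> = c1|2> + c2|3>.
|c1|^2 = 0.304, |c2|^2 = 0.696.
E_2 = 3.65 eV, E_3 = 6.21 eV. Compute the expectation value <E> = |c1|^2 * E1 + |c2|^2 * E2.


<E> = |c1|^2 * E1 + |c2|^2 * E2
= 0.304 * 3.65 + 0.696 * 6.21
= 1.1096 + 4.3222
= 5.4318 eV

5.4318


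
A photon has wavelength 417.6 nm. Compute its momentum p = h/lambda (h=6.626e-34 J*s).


p = h / lambda
= 6.626e-34 / (417.6e-9)
= 6.626e-34 / 4.1760e-07
= 1.5867e-27 kg*m/s

1.5867e-27


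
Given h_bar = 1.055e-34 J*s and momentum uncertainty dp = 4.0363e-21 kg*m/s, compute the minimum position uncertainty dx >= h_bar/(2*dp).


dx = h_bar / (2 * dp)
= 1.055e-34 / (2 * 4.0363e-21)
= 1.055e-34 / 8.0726e-21
= 1.3069e-14 m

1.3069e-14


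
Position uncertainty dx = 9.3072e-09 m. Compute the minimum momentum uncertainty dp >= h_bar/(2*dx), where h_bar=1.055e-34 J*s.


dp = h_bar / (2 * dx)
= 1.055e-34 / (2 * 9.3072e-09)
= 1.055e-34 / 1.8614e-08
= 5.6677e-27 kg*m/s

5.6677e-27


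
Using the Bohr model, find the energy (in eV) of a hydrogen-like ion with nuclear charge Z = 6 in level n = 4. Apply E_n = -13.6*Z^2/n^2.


E_n = -13.6 * Z^2 / n^2
= -13.6 * 6^2 / 4^2
= -13.6 * 36 / 16
= -30.6 eV

-30.6


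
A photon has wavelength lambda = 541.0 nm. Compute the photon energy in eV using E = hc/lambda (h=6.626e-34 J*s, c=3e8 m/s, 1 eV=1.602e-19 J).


E = hc / lambda
= (6.626e-34)(3e8) / (541.0e-9)
= 1.9878e-25 / 5.4100e-07
= 3.6743e-19 J
Converting to eV: 3.6743e-19 / 1.602e-19
= 2.2936 eV

2.2936


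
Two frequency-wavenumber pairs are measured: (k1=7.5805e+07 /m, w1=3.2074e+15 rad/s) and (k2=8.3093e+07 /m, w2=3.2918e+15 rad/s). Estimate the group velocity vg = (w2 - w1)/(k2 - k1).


vg = (w2 - w1) / (k2 - k1)
= (3.2918e+15 - 3.2074e+15) / (8.3093e+07 - 7.5805e+07)
= 8.4400e+13 / 7.2880e+06
= 1.1581e+07 m/s

1.1581e+07


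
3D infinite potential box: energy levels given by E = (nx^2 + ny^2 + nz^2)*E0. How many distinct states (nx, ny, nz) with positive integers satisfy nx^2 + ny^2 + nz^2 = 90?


Enumerate all (nx, ny, nz) with nx^2 + ny^2 + nz^2 = 90:
(1,5,8)
(1,8,5)
(4,5,7)
(4,7,5)
(5,1,8)
(5,4,7)
(5,7,4)
(5,8,1)
(7,4,5)
(7,5,4)
(8,1,5)
(8,5,1)
Total degeneracy = 12

12


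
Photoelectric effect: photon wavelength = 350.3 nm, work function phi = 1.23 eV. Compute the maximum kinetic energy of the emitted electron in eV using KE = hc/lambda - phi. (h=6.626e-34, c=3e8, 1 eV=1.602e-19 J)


E_photon = hc / lambda
= (6.626e-34)(3e8) / (350.3e-9)
= 5.6746e-19 J
= 3.5422 eV
KE = E_photon - phi
= 3.5422 - 1.23
= 2.3122 eV

2.3122


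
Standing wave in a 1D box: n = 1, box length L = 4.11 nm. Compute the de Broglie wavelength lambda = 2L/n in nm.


lambda = 2L / n
= 2 * 4.11 / 1
= 8.22 / 1
= 8.22 nm

8.22


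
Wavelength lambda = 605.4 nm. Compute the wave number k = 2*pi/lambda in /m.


k = 2 * pi / lambda
= 6.2832 / (605.4e-9)
= 6.2832 / 6.0540e-07
= 1.0379e+07 /m

1.0379e+07


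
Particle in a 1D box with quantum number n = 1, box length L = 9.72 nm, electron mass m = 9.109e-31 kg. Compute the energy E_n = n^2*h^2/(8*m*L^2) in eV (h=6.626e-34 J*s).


E = n^2 * h^2 / (8 * m * L^2)
= 1^2 * (6.626e-34)^2 / (8 * 9.109e-31 * (9.72e-9)^2)
= 1 * 4.3904e-67 / (8 * 9.109e-31 * 9.4478e-17)
= 6.3769e-22 J
= 0.004 eV

0.004


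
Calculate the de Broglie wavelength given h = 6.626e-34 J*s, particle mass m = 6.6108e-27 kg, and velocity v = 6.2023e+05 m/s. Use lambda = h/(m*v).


lambda = h / (m * v)
= 6.626e-34 / (6.6108e-27 * 6.2023e+05)
= 6.626e-34 / 4.1002e-21
= 1.6160e-13 m

1.6160e-13


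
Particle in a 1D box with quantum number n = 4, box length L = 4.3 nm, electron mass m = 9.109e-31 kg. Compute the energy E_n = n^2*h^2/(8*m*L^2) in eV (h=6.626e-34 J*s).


E = n^2 * h^2 / (8 * m * L^2)
= 4^2 * (6.626e-34)^2 / (8 * 9.109e-31 * (4.3e-9)^2)
= 16 * 4.3904e-67 / (8 * 9.109e-31 * 1.8490e-17)
= 5.2135e-20 J
= 0.3254 eV

0.3254


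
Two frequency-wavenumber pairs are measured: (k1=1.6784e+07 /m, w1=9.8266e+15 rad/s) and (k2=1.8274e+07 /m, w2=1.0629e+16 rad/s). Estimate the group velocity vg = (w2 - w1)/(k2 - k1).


vg = (w2 - w1) / (k2 - k1)
= (1.0629e+16 - 9.8266e+15) / (1.8274e+07 - 1.6784e+07)
= 8.0240e+14 / 1.4900e+06
= 5.3852e+08 m/s

5.3852e+08


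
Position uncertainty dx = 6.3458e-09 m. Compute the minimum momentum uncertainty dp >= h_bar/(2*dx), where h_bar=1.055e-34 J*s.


dp = h_bar / (2 * dx)
= 1.055e-34 / (2 * 6.3458e-09)
= 1.055e-34 / 1.2692e-08
= 8.3126e-27 kg*m/s

8.3126e-27


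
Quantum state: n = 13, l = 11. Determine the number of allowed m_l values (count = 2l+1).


m_l ranges from -l to +l in integer steps
So m_l goes from -11 to +11
Count = 2l + 1 = 2*11 + 1
= 23

23


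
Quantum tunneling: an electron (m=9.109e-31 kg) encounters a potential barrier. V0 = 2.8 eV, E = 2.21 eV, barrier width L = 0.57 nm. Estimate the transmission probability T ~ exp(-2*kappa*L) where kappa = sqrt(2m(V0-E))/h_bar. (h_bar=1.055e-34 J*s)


V0 - E = 0.59 eV = 9.4518e-20 J
kappa = sqrt(2 * m * (V0-E)) / h_bar
= sqrt(2 * 9.109e-31 * 9.4518e-20) / 1.055e-34
= 3.9333e+09 /m
2*kappa*L = 2 * 3.9333e+09 * 0.57e-9
= 4.4839
T = exp(-4.4839) = 1.128882e-02

1.128882e-02


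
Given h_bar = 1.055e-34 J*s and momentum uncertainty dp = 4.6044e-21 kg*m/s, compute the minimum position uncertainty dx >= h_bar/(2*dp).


dx = h_bar / (2 * dp)
= 1.055e-34 / (2 * 4.6044e-21)
= 1.055e-34 / 9.2088e-21
= 1.1456e-14 m

1.1456e-14


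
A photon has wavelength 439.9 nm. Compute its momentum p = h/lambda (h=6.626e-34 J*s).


p = h / lambda
= 6.626e-34 / (439.9e-9)
= 6.626e-34 / 4.3990e-07
= 1.5063e-27 kg*m/s

1.5063e-27


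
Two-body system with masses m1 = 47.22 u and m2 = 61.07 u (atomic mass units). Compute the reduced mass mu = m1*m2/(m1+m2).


mu = m1 * m2 / (m1 + m2)
= 47.22 * 61.07 / (47.22 + 61.07)
= 2883.7254 / 108.29
= 26.6297 u

26.6297


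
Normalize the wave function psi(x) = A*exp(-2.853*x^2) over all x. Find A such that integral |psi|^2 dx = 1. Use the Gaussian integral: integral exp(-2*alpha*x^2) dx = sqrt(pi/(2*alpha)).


integral |psi|^2 dx = A^2 * sqrt(pi/(2*alpha)) = 1
A^2 = sqrt(2*alpha/pi)
= sqrt(2 * 2.853 / pi)
= 1.347693
A = sqrt(1.347693)
= 1.1609

1.1609


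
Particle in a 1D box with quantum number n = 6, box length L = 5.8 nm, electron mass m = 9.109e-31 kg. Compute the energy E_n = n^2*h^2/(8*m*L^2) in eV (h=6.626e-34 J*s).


E = n^2 * h^2 / (8 * m * L^2)
= 6^2 * (6.626e-34)^2 / (8 * 9.109e-31 * (5.8e-9)^2)
= 36 * 4.3904e-67 / (8 * 9.109e-31 * 3.3640e-17)
= 6.4475e-20 J
= 0.4025 eV

0.4025


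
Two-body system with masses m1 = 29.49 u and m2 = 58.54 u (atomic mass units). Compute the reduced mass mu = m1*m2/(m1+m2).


mu = m1 * m2 / (m1 + m2)
= 29.49 * 58.54 / (29.49 + 58.54)
= 1726.3446 / 88.03
= 19.6109 u

19.6109


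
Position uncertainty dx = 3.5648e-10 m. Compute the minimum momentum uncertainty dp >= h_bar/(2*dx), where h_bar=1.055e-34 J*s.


dp = h_bar / (2 * dx)
= 1.055e-34 / (2 * 3.5648e-10)
= 1.055e-34 / 7.1296e-10
= 1.4797e-25 kg*m/s

1.4797e-25


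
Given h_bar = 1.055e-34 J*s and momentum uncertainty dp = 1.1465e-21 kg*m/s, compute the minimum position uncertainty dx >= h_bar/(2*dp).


dx = h_bar / (2 * dp)
= 1.055e-34 / (2 * 1.1465e-21)
= 1.055e-34 / 2.2930e-21
= 4.6010e-14 m

4.6010e-14


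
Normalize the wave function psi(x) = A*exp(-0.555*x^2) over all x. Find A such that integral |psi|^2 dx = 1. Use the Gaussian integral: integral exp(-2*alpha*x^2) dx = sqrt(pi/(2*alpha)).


integral |psi|^2 dx = A^2 * sqrt(pi/(2*alpha)) = 1
A^2 = sqrt(2*alpha/pi)
= sqrt(2 * 0.555 / pi)
= 0.594411
A = sqrt(0.594411)
= 0.771

0.771


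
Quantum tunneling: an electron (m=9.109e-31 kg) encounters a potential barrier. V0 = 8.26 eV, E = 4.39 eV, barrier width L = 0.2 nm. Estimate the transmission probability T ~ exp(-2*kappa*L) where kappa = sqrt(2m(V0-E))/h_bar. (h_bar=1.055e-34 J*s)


V0 - E = 3.87 eV = 6.1997e-19 J
kappa = sqrt(2 * m * (V0-E)) / h_bar
= sqrt(2 * 9.109e-31 * 6.1997e-19) / 1.055e-34
= 1.0074e+10 /m
2*kappa*L = 2 * 1.0074e+10 * 0.2e-9
= 4.0294
T = exp(-4.0294) = 1.778430e-02

1.778430e-02


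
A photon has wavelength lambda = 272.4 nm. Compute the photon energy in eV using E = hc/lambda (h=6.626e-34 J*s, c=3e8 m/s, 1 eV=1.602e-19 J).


E = hc / lambda
= (6.626e-34)(3e8) / (272.4e-9)
= 1.9878e-25 / 2.7240e-07
= 7.2974e-19 J
Converting to eV: 7.2974e-19 / 1.602e-19
= 4.5552 eV

4.5552


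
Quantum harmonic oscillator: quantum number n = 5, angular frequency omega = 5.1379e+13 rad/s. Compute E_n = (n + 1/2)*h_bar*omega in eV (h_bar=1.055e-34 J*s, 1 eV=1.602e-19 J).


E = (n + 1/2) * h_bar * omega
= (5 + 0.5) * 1.055e-34 * 5.1379e+13
= 5.5 * 5.4205e-21
= 2.9813e-20 J
= 0.1861 eV

0.1861


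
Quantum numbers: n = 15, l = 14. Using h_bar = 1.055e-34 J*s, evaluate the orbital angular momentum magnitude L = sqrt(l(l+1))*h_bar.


L = sqrt(l*(l+1)) * h_bar
= sqrt(14 * 15) * 1.055e-34
= sqrt(210) * 1.055e-34
= 14.4914 * 1.055e-34
= 1.5288e-33 J*s

1.5288e-33


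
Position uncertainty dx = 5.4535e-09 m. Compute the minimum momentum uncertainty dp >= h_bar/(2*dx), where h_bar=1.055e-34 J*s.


dp = h_bar / (2 * dx)
= 1.055e-34 / (2 * 5.4535e-09)
= 1.055e-34 / 1.0907e-08
= 9.6727e-27 kg*m/s

9.6727e-27


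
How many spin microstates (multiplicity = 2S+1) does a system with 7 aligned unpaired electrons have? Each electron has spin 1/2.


Total spin S = N * (1/2) = 7 * 0.5 = 3.5
Spin multiplicity = 2S + 1
= 2 * 3.5 + 1
= 8

8


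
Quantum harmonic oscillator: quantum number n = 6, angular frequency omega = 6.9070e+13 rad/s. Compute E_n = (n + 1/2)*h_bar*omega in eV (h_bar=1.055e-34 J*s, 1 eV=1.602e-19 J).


E = (n + 1/2) * h_bar * omega
= (6 + 0.5) * 1.055e-34 * 6.9070e+13
= 6.5 * 7.2869e-21
= 4.7365e-20 J
= 0.2957 eV

0.2957


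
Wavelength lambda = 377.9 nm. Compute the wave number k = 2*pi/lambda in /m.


k = 2 * pi / lambda
= 6.2832 / (377.9e-9)
= 6.2832 / 3.7790e-07
= 1.6627e+07 /m

1.6627e+07


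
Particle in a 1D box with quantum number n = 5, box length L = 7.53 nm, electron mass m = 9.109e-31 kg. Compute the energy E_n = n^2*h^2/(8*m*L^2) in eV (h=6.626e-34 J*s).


E = n^2 * h^2 / (8 * m * L^2)
= 5^2 * (6.626e-34)^2 / (8 * 9.109e-31 * (7.53e-9)^2)
= 25 * 4.3904e-67 / (8 * 9.109e-31 * 5.6701e-17)
= 2.6564e-20 J
= 0.1658 eV

0.1658


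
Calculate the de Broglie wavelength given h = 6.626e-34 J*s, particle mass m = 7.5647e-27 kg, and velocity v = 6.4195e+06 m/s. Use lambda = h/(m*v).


lambda = h / (m * v)
= 6.626e-34 / (7.5647e-27 * 6.4195e+06)
= 6.626e-34 / 4.8562e-20
= 1.3645e-14 m

1.3645e-14


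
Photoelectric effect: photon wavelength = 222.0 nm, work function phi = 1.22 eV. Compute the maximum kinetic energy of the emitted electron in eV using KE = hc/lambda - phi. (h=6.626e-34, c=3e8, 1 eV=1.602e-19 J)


E_photon = hc / lambda
= (6.626e-34)(3e8) / (222.0e-9)
= 8.9541e-19 J
= 5.5893 eV
KE = E_photon - phi
= 5.5893 - 1.22
= 4.3693 eV

4.3693


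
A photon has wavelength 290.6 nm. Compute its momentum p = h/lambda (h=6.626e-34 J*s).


p = h / lambda
= 6.626e-34 / (290.6e-9)
= 6.626e-34 / 2.9060e-07
= 2.2801e-27 kg*m/s

2.2801e-27


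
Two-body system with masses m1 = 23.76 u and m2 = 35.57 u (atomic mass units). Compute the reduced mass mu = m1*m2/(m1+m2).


mu = m1 * m2 / (m1 + m2)
= 23.76 * 35.57 / (23.76 + 35.57)
= 845.1432 / 59.33
= 14.2448 u

14.2448


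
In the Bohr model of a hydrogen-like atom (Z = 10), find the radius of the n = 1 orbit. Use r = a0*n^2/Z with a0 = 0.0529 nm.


r = a0 * n^2 / Z
= 0.0529 * 1^2 / 10
= 0.0529 * 1 / 10
= 0.0053 nm

0.0053


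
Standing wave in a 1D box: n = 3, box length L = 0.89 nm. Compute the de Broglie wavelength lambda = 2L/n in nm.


lambda = 2L / n
= 2 * 0.89 / 3
= 1.78 / 3
= 0.5933 nm

0.5933


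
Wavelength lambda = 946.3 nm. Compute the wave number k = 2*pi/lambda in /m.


k = 2 * pi / lambda
= 6.2832 / (946.3e-9)
= 6.2832 / 9.4630e-07
= 6.6397e+06 /m

6.6397e+06


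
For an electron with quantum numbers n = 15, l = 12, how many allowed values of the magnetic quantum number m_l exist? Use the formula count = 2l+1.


m_l ranges from -l to +l in integer steps
So m_l goes from -12 to +12
Count = 2l + 1 = 2*12 + 1
= 25

25


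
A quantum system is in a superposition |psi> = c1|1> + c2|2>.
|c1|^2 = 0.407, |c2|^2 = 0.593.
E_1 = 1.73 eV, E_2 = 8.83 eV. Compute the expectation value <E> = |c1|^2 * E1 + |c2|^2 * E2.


<E> = |c1|^2 * E1 + |c2|^2 * E2
= 0.407 * 1.73 + 0.593 * 8.83
= 0.7041 + 5.2362
= 5.9403 eV

5.9403


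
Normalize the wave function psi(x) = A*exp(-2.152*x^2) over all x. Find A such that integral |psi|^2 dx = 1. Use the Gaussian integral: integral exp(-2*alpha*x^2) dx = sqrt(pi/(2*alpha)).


integral |psi|^2 dx = A^2 * sqrt(pi/(2*alpha)) = 1
A^2 = sqrt(2*alpha/pi)
= sqrt(2 * 2.152 / pi)
= 1.170472
A = sqrt(1.170472)
= 1.0819

1.0819


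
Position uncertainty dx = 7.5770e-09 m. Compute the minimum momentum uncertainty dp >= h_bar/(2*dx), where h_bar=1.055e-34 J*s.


dp = h_bar / (2 * dx)
= 1.055e-34 / (2 * 7.5770e-09)
= 1.055e-34 / 1.5154e-08
= 6.9619e-27 kg*m/s

6.9619e-27


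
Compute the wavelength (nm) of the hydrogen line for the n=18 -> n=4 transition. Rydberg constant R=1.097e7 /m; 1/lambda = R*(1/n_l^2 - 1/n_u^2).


1/lambda = R * (1/n_l^2 - 1/n_u^2)
= 1.097e7 * (1/4^2 - 1/18^2)
= 1.097e7 * (0.0625 - 0.003086)
= 1.097e7 * 0.059414
= 6.5177e+05 /m
lambda = 1 / 6.5177e+05 = 1534.2907 nm

1534.2907


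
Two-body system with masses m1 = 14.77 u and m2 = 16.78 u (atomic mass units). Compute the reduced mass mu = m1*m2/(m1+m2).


mu = m1 * m2 / (m1 + m2)
= 14.77 * 16.78 / (14.77 + 16.78)
= 247.8406 / 31.55
= 7.8555 u

7.8555


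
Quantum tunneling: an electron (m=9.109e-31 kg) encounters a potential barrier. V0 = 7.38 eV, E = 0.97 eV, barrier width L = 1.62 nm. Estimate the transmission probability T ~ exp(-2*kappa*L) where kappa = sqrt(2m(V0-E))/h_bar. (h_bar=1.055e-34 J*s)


V0 - E = 6.41 eV = 1.0269e-18 J
kappa = sqrt(2 * m * (V0-E)) / h_bar
= sqrt(2 * 9.109e-31 * 1.0269e-18) / 1.055e-34
= 1.2965e+10 /m
2*kappa*L = 2 * 1.2965e+10 * 1.62e-9
= 42.0052
T = exp(-42.0052) = 5.719640e-19

5.719640e-19


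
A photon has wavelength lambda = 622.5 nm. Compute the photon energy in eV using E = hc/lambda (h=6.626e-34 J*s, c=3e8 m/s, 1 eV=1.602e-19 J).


E = hc / lambda
= (6.626e-34)(3e8) / (622.5e-9)
= 1.9878e-25 / 6.2250e-07
= 3.1933e-19 J
Converting to eV: 3.1933e-19 / 1.602e-19
= 1.9933 eV

1.9933


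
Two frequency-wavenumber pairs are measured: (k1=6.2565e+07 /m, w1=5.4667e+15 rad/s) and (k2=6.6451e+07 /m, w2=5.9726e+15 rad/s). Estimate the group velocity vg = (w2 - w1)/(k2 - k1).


vg = (w2 - w1) / (k2 - k1)
= (5.9726e+15 - 5.4667e+15) / (6.6451e+07 - 6.2565e+07)
= 5.0590e+14 / 3.8860e+06
= 1.3019e+08 m/s

1.3019e+08


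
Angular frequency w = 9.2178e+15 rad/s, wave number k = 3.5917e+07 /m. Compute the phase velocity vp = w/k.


vp = w / k
= 9.2178e+15 / 3.5917e+07
= 2.5664e+08 m/s

2.5664e+08


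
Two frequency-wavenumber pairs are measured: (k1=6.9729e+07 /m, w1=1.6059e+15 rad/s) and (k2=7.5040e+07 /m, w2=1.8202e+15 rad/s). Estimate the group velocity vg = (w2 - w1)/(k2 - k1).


vg = (w2 - w1) / (k2 - k1)
= (1.8202e+15 - 1.6059e+15) / (7.5040e+07 - 6.9729e+07)
= 2.1430e+14 / 5.3110e+06
= 4.0350e+07 m/s

4.0350e+07


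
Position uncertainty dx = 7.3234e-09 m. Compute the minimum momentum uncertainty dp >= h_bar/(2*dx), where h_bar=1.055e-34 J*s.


dp = h_bar / (2 * dx)
= 1.055e-34 / (2 * 7.3234e-09)
= 1.055e-34 / 1.4647e-08
= 7.2029e-27 kg*m/s

7.2029e-27


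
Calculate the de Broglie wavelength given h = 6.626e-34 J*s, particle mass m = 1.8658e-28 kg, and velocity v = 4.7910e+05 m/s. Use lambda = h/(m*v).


lambda = h / (m * v)
= 6.626e-34 / (1.8658e-28 * 4.7910e+05)
= 6.626e-34 / 8.9390e-23
= 7.4124e-12 m

7.4124e-12


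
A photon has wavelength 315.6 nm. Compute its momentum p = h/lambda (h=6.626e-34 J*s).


p = h / lambda
= 6.626e-34 / (315.6e-9)
= 6.626e-34 / 3.1560e-07
= 2.0995e-27 kg*m/s

2.0995e-27


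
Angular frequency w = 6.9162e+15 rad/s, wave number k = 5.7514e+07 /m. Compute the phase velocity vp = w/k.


vp = w / k
= 6.9162e+15 / 5.7514e+07
= 1.2025e+08 m/s

1.2025e+08


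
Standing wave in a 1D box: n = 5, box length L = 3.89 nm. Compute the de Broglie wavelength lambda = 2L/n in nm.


lambda = 2L / n
= 2 * 3.89 / 5
= 7.78 / 5
= 1.556 nm

1.556


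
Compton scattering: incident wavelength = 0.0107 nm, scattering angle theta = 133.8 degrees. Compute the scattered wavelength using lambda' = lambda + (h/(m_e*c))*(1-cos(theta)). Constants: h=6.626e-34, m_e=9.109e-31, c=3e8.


Compton wavelength: h/(m_e*c) = 2.4247e-12 m
d_lambda = 2.4247e-12 * (1 - cos(133.8 deg))
= 2.4247e-12 * 1.692143
= 4.1030e-12 m = 0.004103 nm
lambda' = 0.0107 + 0.004103
= 0.014803 nm

0.014803


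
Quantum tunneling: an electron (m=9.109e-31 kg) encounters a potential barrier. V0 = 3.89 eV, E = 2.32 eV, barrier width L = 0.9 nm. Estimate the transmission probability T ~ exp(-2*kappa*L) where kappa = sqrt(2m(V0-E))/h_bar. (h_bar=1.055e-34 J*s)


V0 - E = 1.57 eV = 2.5151e-19 J
kappa = sqrt(2 * m * (V0-E)) / h_bar
= sqrt(2 * 9.109e-31 * 2.5151e-19) / 1.055e-34
= 6.4162e+09 /m
2*kappa*L = 2 * 6.4162e+09 * 0.9e-9
= 11.5492
T = exp(-11.5492) = 9.643864e-06

9.643864e-06


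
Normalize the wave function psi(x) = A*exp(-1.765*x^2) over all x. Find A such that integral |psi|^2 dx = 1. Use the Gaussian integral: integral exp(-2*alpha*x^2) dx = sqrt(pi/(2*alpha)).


integral |psi|^2 dx = A^2 * sqrt(pi/(2*alpha)) = 1
A^2 = sqrt(2*alpha/pi)
= sqrt(2 * 1.765 / pi)
= 1.060016
A = sqrt(1.060016)
= 1.0296

1.0296


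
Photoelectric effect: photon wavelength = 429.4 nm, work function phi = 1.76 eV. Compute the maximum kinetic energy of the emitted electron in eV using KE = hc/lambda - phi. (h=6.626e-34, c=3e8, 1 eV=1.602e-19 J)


E_photon = hc / lambda
= (6.626e-34)(3e8) / (429.4e-9)
= 4.6293e-19 J
= 2.8897 eV
KE = E_photon - phi
= 2.8897 - 1.76
= 1.1297 eV

1.1297


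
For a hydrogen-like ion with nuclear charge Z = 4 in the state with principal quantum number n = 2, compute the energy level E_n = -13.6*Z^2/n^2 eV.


E_n = -13.6 * Z^2 / n^2
= -13.6 * 4^2 / 2^2
= -13.6 * 16 / 4
= -54.4 eV

-54.4


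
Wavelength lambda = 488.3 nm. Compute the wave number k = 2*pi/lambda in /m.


k = 2 * pi / lambda
= 6.2832 / (488.3e-9)
= 6.2832 / 4.8830e-07
= 1.2867e+07 /m

1.2867e+07


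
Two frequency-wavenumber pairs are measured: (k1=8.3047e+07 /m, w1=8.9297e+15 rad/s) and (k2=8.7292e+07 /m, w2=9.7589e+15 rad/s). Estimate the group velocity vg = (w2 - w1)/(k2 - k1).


vg = (w2 - w1) / (k2 - k1)
= (9.7589e+15 - 8.9297e+15) / (8.7292e+07 - 8.3047e+07)
= 8.2920e+14 / 4.2450e+06
= 1.9534e+08 m/s

1.9534e+08


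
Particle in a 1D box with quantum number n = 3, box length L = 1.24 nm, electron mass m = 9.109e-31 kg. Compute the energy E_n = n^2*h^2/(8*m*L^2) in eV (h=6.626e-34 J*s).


E = n^2 * h^2 / (8 * m * L^2)
= 3^2 * (6.626e-34)^2 / (8 * 9.109e-31 * (1.24e-9)^2)
= 9 * 4.3904e-67 / (8 * 9.109e-31 * 1.5376e-18)
= 3.5265e-19 J
= 2.2013 eV

2.2013


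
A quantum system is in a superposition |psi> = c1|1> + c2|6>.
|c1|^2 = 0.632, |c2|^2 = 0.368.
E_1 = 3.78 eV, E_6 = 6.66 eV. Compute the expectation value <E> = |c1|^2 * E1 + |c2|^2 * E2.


<E> = |c1|^2 * E1 + |c2|^2 * E2
= 0.632 * 3.78 + 0.368 * 6.66
= 2.389 + 2.4509
= 4.8398 eV

4.8398


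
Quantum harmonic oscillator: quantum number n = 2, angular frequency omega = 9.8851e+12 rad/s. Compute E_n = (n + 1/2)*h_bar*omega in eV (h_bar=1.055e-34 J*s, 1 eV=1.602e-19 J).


E = (n + 1/2) * h_bar * omega
= (2 + 0.5) * 1.055e-34 * 9.8851e+12
= 2.5 * 1.0429e-21
= 2.6072e-21 J
= 0.0163 eV

0.0163


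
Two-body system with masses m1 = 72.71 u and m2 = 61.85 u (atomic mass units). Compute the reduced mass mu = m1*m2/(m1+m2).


mu = m1 * m2 / (m1 + m2)
= 72.71 * 61.85 / (72.71 + 61.85)
= 4497.1135 / 134.56
= 33.4209 u

33.4209


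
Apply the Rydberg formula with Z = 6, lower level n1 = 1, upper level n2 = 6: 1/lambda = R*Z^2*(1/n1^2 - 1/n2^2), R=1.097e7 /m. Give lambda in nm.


1/lambda = R * Z^2 * (1/n1^2 - 1/n2^2)
= 1.097e7 * 6^2 * (1/1^2 - 1/6^2)
= 1.097e7 * 36 * (1.0 - 0.027778)
= 3.8395e+08 /m
lambda = 1 / 3.8395e+08
= 2.6045 nm

2.6045


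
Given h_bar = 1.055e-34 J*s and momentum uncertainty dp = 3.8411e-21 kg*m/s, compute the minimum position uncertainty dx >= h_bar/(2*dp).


dx = h_bar / (2 * dp)
= 1.055e-34 / (2 * 3.8411e-21)
= 1.055e-34 / 7.6822e-21
= 1.3733e-14 m

1.3733e-14


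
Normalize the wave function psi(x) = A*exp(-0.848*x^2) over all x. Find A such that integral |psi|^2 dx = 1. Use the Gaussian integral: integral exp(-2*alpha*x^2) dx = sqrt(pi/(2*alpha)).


integral |psi|^2 dx = A^2 * sqrt(pi/(2*alpha)) = 1
A^2 = sqrt(2*alpha/pi)
= sqrt(2 * 0.848 / pi)
= 0.734747
A = sqrt(0.734747)
= 0.8572

0.8572


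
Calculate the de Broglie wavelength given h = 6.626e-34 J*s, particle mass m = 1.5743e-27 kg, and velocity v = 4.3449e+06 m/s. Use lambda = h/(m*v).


lambda = h / (m * v)
= 6.626e-34 / (1.5743e-27 * 4.3449e+06)
= 6.626e-34 / 6.8402e-21
= 9.6869e-14 m

9.6869e-14


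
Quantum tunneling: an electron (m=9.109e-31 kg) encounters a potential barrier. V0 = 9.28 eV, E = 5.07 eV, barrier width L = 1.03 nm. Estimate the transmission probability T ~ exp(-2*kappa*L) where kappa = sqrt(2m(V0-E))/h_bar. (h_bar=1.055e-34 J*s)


V0 - E = 4.21 eV = 6.7444e-19 J
kappa = sqrt(2 * m * (V0-E)) / h_bar
= sqrt(2 * 9.109e-31 * 6.7444e-19) / 1.055e-34
= 1.0507e+10 /m
2*kappa*L = 2 * 1.0507e+10 * 1.03e-9
= 21.644
T = exp(-21.644) = 3.982288e-10

3.982288e-10


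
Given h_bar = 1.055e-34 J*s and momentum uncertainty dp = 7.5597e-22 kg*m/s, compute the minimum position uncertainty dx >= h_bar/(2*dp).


dx = h_bar / (2 * dp)
= 1.055e-34 / (2 * 7.5597e-22)
= 1.055e-34 / 1.5119e-21
= 6.9778e-14 m

6.9778e-14


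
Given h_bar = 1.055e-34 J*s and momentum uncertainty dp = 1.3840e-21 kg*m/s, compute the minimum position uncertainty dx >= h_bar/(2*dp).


dx = h_bar / (2 * dp)
= 1.055e-34 / (2 * 1.3840e-21)
= 1.055e-34 / 2.7680e-21
= 3.8114e-14 m

3.8114e-14


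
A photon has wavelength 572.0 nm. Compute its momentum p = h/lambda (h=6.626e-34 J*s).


p = h / lambda
= 6.626e-34 / (572.0e-9)
= 6.626e-34 / 5.7200e-07
= 1.1584e-27 kg*m/s

1.1584e-27


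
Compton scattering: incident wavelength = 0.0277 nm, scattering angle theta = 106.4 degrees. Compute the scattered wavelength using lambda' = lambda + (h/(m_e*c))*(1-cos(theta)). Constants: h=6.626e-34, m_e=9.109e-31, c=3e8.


Compton wavelength: h/(m_e*c) = 2.4247e-12 m
d_lambda = 2.4247e-12 * (1 - cos(106.4 deg))
= 2.4247e-12 * 1.282341
= 3.1093e-12 m = 0.003109 nm
lambda' = 0.0277 + 0.003109
= 0.030809 nm

0.030809
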